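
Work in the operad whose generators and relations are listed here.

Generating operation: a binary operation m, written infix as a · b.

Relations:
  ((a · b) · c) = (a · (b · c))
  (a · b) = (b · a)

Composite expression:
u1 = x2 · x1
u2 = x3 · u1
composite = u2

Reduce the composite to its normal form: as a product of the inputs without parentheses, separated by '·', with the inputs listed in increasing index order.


Shape and order are irrelevant to m; the x-input set decides.
(x2 · x1) flattens to x2 · x1
(x3 · (x2 · x1)) flattens to x3 · x2 · x1
the factors in increasing index order: x1 · x2 · x3

x1 · x2 · x3


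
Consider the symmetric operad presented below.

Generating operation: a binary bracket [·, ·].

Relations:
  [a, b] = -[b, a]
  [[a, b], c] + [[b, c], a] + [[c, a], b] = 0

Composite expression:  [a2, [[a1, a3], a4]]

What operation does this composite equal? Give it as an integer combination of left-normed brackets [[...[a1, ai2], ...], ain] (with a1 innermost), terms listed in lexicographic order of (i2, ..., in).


-[[[a1, a3], a4], a2]

Left-normed coefficients sit on the a1-initial expansion words.
Composite bracket: [a2, [[a1, a3], a4]]
The bracket unfolds into 8 signed words via [a, b] = ab - ba (2^3 = 8).
Keep just the words that open with a1:
  sign of a1a3a4a2 is -1, so it contributes -[[[a1, a3], a4], a2]


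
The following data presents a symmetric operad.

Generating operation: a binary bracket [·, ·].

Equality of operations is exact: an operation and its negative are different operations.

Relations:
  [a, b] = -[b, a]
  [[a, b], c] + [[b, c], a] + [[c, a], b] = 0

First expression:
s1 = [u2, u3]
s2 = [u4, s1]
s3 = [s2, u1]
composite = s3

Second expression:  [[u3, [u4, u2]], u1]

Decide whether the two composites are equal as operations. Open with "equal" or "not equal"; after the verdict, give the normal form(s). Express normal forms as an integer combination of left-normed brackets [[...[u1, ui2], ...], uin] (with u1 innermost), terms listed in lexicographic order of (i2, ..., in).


In normal form, the first expression is [[[u1, u2], u3], u4] - [[[u1, u3], u2], u4] - [[[u1, u4], u2], u3] + [[[u1, u4], u3], u2]
In normal form, the second expression is -[[[u1, u2], u4], u3] + [[[u1, u3], u2], u4] - [[[u1, u3], u4], u2] + [[[u1, u4], u2], u3]
Distinct normal forms: not equal.

not equal — first [[[u1, u2], u3], u4] - [[[u1, u3], u2], u4] - [[[u1, u4], u2], u3] + [[[u1, u4], u3], u2], second -[[[u1, u2], u4], u3] + [[[u1, u3], u2], u4] - [[[u1, u3], u4], u2] + [[[u1, u4], u2], u3]


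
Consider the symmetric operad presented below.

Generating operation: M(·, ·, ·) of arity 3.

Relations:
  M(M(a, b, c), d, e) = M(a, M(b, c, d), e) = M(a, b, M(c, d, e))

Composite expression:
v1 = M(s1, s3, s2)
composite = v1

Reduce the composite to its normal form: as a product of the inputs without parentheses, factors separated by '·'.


s1 · s3 · s2

Associativity of M dissolves the nesting; only the s-input order survives.
M(s1, s3, s2) unparenthesizes to s1 · s3 · s2


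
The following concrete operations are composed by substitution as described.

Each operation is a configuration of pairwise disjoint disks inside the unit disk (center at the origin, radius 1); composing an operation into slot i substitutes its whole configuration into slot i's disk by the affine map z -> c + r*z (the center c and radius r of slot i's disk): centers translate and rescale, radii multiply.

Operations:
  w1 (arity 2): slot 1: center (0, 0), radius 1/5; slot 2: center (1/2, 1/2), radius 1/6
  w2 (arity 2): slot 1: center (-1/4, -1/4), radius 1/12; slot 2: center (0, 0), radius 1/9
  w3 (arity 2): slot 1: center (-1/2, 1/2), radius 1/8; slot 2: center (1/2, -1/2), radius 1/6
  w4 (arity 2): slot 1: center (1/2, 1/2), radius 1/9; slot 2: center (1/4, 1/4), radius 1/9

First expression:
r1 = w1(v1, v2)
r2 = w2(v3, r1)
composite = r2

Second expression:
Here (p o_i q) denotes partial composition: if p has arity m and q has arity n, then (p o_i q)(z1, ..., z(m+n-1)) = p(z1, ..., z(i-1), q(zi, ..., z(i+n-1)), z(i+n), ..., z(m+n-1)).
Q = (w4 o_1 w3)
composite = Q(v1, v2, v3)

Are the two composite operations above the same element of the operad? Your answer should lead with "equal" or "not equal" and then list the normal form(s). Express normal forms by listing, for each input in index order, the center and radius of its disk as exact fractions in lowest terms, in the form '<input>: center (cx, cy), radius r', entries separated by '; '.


not equal — first v1: center (0, 0), radius 1/45; v2: center (1/18, 1/18), radius 1/54; v3: center (-1/4, -1/4), radius 1/12, second v1: center (4/9, 5/9), radius 1/72; v2: center (5/9, 4/9), radius 1/54; v3: center (1/4, 1/4), radius 1/9

The first expression reduces to v1: center (0, 0), radius 1/45; v2: center (1/18, 1/18), radius 1/54; v3: center (-1/4, -1/4), radius 1/12
The second expression reduces to v1: center (4/9, 5/9), radius 1/72; v2: center (5/9, 4/9), radius 1/54; v3: center (1/4, 1/4), radius 1/9
Distinct normal forms: not equal.


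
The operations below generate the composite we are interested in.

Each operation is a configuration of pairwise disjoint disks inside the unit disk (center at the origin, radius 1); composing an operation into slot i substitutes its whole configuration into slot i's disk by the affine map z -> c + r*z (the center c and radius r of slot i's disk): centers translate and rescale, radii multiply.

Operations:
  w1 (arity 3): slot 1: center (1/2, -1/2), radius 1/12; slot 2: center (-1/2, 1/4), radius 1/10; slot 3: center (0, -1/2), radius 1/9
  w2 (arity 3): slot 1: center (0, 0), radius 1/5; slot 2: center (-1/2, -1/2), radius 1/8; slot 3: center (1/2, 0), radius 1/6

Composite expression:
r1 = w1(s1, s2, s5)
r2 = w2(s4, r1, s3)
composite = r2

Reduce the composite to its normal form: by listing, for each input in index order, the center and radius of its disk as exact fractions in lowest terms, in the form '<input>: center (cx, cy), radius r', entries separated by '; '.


Below w2, radii multiply path by path; the s-disk centers shift.
for s4, the 1-step affine chain lands on center (0, 0), radius 1/5
for s1, the 2-step affine chain lands on center (-7/16, -9/16), radius 1/96
for s2, the 2-step affine chain lands on center (-9/16, -15/32), radius 1/80
for s5, the 2-step affine chain lands on center (-1/2, -9/16), radius 1/72
for s3, the 1-step affine chain lands on center (1/2, 0), radius 1/6

s1: center (-7/16, -9/16), radius 1/96; s2: center (-9/16, -15/32), radius 1/80; s3: center (1/2, 0), radius 1/6; s4: center (0, 0), radius 1/5; s5: center (-1/2, -9/16), radius 1/72


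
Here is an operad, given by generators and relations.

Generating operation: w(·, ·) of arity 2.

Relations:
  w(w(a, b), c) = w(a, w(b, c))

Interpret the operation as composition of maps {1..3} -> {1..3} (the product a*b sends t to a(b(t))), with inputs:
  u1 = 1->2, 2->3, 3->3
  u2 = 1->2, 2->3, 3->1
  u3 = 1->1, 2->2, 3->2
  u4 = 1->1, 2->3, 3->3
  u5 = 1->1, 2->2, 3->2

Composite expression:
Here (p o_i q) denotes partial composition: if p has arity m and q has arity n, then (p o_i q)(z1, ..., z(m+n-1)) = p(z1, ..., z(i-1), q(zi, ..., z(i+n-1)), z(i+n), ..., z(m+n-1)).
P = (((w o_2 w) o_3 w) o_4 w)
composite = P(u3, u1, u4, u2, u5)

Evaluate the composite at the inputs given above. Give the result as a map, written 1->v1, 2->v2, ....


1->2, 2->2, 3->2

w(u2, u5) = 1->2, 2->3, 3->3
w(u4, w(u2, u5)) = 1->3, 2->3, 3->3
w(u1, w(u4, w(u2, u5))) = 1->3, 2->3, 3->3
w(u3, w(u1, w(u4, w(u2, u5)))) = 1->2, 2->2, 3->2


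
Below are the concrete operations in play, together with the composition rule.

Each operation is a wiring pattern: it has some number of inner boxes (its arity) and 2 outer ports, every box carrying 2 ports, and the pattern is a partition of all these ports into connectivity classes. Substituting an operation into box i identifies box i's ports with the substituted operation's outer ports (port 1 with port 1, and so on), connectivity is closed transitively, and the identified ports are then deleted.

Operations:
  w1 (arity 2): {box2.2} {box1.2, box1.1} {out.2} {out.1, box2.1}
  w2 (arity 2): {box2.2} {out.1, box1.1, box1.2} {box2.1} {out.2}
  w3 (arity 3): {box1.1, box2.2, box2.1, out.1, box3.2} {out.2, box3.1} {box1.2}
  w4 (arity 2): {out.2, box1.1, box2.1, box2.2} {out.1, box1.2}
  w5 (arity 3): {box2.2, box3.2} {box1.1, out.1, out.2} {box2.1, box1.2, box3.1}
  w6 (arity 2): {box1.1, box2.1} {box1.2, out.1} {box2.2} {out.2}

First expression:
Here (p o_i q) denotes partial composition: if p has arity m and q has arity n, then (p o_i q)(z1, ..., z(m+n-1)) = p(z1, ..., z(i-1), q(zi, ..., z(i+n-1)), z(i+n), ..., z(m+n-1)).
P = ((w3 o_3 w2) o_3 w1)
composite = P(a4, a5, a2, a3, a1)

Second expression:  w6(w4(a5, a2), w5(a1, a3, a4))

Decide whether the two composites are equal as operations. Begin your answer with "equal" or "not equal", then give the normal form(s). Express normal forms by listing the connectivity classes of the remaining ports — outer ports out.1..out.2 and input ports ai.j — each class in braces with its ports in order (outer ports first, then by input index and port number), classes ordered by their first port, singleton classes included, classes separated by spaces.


not equal — first {out.1, a4.1, a5.1, a5.2} {out.2, a3.1} {a1.1} {a1.2} {a2.1, a2.2} {a3.2} {a4.2}, second {out.1, a2.1, a2.2, a5.1} {out.2} {a1.1, a5.2} {a1.2, a3.1, a4.1} {a3.2, a4.2}

In normal form, the first expression is {out.1, a4.1, a5.1, a5.2} {out.2, a3.1} {a1.1} {a1.2} {a2.1, a2.2} {a3.2} {a4.2}
In normal form, the second expression is {out.1, a2.1, a2.2, a5.1} {out.2} {a1.1, a5.2} {a1.2, a3.1, a4.1} {a3.2, a4.2}
Distinct normal forms: not equal.


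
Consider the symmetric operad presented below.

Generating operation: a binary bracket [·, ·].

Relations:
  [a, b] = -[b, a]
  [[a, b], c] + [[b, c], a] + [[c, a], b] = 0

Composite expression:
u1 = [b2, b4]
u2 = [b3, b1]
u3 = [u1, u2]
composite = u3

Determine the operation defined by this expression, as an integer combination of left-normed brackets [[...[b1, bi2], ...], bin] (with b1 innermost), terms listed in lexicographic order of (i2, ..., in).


[[[b1, b3], b2], b4] - [[[b1, b3], b4], b2]

Expand each bracket as ab - ba; the b1-initial words give the coefficients.
Composite bracket: [[b2, b4], [b3, b1]]
Applying ab - ba throughout gives 8 signed words (2^3 = 8).
Only words starting with b1 matter:
  from b1b3b2b4, sign +1: term +[[[b1, b3], b2], b4]
  from b1b3b4b2, sign -1: term -[[[b1, b3], b4], b2]


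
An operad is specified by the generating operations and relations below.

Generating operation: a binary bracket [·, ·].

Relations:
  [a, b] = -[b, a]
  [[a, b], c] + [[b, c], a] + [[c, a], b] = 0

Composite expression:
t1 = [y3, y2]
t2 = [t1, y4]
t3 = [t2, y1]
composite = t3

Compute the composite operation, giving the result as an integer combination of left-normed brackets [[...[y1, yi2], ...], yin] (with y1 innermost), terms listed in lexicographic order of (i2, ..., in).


In the tensor algebra, words opening y1 carry the y1-anchored form.
Composite bracket: [[[y3, y2], y4], y1]
Full expansion: 8 signed words from ab - ba (2^3 = 8).
Coefficients come from the y1-initial words:
  from y1y2y3y4, sign +1: term +[[[y1, y2], y3], y4]
  from y1y3y2y4, sign -1: term -[[[y1, y3], y2], y4]
  from y1y4y2y3, sign -1: term -[[[y1, y4], y2], y3]
  from y1y4y3y2, sign +1: term +[[[y1, y4], y3], y2]

[[[y1, y2], y3], y4] - [[[y1, y3], y2], y4] - [[[y1, y4], y2], y3] + [[[y1, y4], y3], y2]


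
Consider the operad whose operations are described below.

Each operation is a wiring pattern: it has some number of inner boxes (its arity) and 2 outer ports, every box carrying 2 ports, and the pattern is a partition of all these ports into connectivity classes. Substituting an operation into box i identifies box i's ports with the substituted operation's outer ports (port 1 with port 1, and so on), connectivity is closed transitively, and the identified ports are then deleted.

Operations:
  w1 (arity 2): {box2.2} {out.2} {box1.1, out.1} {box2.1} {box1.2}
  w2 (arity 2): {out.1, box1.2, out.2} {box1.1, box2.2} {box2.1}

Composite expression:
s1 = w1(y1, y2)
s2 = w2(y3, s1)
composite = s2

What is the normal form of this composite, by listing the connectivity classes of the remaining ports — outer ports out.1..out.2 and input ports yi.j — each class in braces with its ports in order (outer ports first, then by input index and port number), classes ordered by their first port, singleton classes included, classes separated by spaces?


{out.1, out.2, y3.2} {y1.1} {y1.2} {y2.1} {y2.2} {y3.1}


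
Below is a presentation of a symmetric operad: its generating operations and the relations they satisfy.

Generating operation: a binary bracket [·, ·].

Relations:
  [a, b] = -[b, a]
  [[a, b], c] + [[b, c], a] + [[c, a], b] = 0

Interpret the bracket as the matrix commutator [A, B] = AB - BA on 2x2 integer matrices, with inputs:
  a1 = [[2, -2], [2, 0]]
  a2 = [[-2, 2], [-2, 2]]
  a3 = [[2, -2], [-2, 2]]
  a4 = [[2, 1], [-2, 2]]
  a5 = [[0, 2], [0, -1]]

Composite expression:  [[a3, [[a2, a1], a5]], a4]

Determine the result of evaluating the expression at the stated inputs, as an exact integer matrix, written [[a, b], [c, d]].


[[32, -32], [-64, -32]]


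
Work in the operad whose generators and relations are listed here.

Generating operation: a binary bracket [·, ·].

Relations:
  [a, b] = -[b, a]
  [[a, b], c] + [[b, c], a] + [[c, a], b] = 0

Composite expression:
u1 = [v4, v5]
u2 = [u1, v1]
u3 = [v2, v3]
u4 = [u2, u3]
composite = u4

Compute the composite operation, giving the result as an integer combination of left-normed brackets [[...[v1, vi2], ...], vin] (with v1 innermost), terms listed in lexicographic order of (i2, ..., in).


-[[[[v1, v4], v5], v2], v3] + [[[[v1, v4], v5], v3], v2] + [[[[v1, v5], v4], v2], v3] - [[[[v1, v5], v4], v3], v2]


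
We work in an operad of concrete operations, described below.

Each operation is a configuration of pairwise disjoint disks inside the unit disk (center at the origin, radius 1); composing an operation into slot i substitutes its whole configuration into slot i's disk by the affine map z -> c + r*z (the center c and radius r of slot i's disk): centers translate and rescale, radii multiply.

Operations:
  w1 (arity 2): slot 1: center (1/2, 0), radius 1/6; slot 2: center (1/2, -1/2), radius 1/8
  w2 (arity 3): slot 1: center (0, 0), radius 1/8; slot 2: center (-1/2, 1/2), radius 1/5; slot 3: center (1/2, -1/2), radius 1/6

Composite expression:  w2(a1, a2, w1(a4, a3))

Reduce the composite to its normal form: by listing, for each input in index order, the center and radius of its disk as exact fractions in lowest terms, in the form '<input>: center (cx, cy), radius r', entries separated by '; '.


a1: center (0, 0), radius 1/8; a2: center (-1/2, 1/2), radius 1/5; a3: center (7/12, -7/12), radius 1/48; a4: center (7/12, -1/2), radius 1/36

Each a-disk chains the slot maps above it in w2; radii multiply.
for a1, the 1-step affine chain lands on center (0, 0), radius 1/8
for a2, the 1-step affine chain lands on center (-1/2, 1/2), radius 1/5
for a4, the 2-step affine chain lands on center (7/12, -1/2), radius 1/36
for a3, the 2-step affine chain lands on center (7/12, -7/12), radius 1/48


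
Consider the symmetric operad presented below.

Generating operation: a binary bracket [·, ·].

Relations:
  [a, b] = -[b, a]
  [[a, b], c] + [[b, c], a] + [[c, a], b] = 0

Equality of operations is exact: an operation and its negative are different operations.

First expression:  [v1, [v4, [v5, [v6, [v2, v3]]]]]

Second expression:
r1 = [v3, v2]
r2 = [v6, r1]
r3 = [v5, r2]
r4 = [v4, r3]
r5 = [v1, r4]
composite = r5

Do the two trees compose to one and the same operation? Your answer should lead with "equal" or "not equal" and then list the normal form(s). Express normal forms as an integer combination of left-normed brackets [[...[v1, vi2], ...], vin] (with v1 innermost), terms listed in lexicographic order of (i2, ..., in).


The first expression, normalized: -[[[[[v1, v2], v3], v6], v5], v4] + [[[[[v1, v3], v2], v6], v5], v4] + [[[[[v1, v4], v2], v3], v6], v5] - [[[[[v1, v4], v3], v2], v6], v5] - [[[[[v1, v4], v5], v2], v3], v6] + [[[[[v1, v4], v5], v3], v2], v6] + [[[[[v1, v4], v5], v6], v2], v3] - [[[[[v1, v4], v5], v6], v3], v2] - [[[[[v1, v4], v6], v2], v3], v5] + [[[[[v1, v4], v6], v3], v2], v5] + [[[[[v1, v5], v2], v3], v6], v4] - [[[[[v1, v5], v3], v2], v6], v4] - [[[[[v1, v5], v6], v2], v3], v4] + [[[[[v1, v5], v6], v3], v2], v4] + [[[[[v1, v6], v2], v3], v5], v4] - [[[[[v1, v6], v3], v2], v5], v4]
The second expression, normalized: [[[[[v1, v2], v3], v6], v5], v4] - [[[[[v1, v3], v2], v6], v5], v4] - [[[[[v1, v4], v2], v3], v6], v5] + [[[[[v1, v4], v3], v2], v6], v5] + [[[[[v1, v4], v5], v2], v3], v6] - [[[[[v1, v4], v5], v3], v2], v6] - [[[[[v1, v4], v5], v6], v2], v3] + [[[[[v1, v4], v5], v6], v3], v2] + [[[[[v1, v4], v6], v2], v3], v5] - [[[[[v1, v4], v6], v3], v2], v5] - [[[[[v1, v5], v2], v3], v6], v4] + [[[[[v1, v5], v3], v2], v6], v4] + [[[[[v1, v5], v6], v2], v3], v4] - [[[[[v1, v5], v6], v3], v2], v4] - [[[[[v1, v6], v2], v3], v5], v4] + [[[[[v1, v6], v3], v2], v5], v4]
No match — not equal.

not equal — first -[[[[[v1, v2], v3], v6], v5], v4] + [[[[[v1, v3], v2], v6], v5], v4] + [[[[[v1, v4], v2], v3], v6], v5] - [[[[[v1, v4], v3], v2], v6], v5] - [[[[[v1, v4], v5], v2], v3], v6] + [[[[[v1, v4], v5], v3], v2], v6] + [[[[[v1, v4], v5], v6], v2], v3] - [[[[[v1, v4], v5], v6], v3], v2] - [[[[[v1, v4], v6], v2], v3], v5] + [[[[[v1, v4], v6], v3], v2], v5] + [[[[[v1, v5], v2], v3], v6], v4] - [[[[[v1, v5], v3], v2], v6], v4] - [[[[[v1, v5], v6], v2], v3], v4] + [[[[[v1, v5], v6], v3], v2], v4] + [[[[[v1, v6], v2], v3], v5], v4] - [[[[[v1, v6], v3], v2], v5], v4], second [[[[[v1, v2], v3], v6], v5], v4] - [[[[[v1, v3], v2], v6], v5], v4] - [[[[[v1, v4], v2], v3], v6], v5] + [[[[[v1, v4], v3], v2], v6], v5] + [[[[[v1, v4], v5], v2], v3], v6] - [[[[[v1, v4], v5], v3], v2], v6] - [[[[[v1, v4], v5], v6], v2], v3] + [[[[[v1, v4], v5], v6], v3], v2] + [[[[[v1, v4], v6], v2], v3], v5] - [[[[[v1, v4], v6], v3], v2], v5] - [[[[[v1, v5], v2], v3], v6], v4] + [[[[[v1, v5], v3], v2], v6], v4] + [[[[[v1, v5], v6], v2], v3], v4] - [[[[[v1, v5], v6], v3], v2], v4] - [[[[[v1, v6], v2], v3], v5], v4] + [[[[[v1, v6], v3], v2], v5], v4]


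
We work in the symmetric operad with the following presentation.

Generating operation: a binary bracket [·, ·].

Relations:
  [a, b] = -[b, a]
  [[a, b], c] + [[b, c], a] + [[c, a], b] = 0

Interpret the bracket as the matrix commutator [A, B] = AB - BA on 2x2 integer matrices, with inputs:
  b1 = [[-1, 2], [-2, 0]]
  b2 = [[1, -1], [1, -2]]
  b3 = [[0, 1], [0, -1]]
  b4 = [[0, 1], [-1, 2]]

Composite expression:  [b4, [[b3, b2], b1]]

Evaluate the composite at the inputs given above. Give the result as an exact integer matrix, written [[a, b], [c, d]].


[[5, -20], [-10, -5]]

[b3, b2] = [[1, -4], [-1, -1]]
[[b3, b2], b1] = [[10, 0], [5, -10]]
[b4, [[b3, b2], b1]] = [[5, -20], [-10, -5]]


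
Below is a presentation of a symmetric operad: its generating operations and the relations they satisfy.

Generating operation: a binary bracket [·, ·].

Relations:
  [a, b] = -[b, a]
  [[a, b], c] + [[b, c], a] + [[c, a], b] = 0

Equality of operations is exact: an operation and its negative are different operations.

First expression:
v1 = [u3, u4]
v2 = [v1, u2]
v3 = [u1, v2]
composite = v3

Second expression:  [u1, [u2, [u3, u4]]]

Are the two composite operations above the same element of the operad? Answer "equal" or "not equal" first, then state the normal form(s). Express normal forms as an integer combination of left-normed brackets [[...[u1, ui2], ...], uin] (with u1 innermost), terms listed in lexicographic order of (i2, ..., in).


not equal — first -[[[u1, u2], u3], u4] + [[[u1, u2], u4], u3] + [[[u1, u3], u4], u2] - [[[u1, u4], u3], u2], second [[[u1, u2], u3], u4] - [[[u1, u2], u4], u3] - [[[u1, u3], u4], u2] + [[[u1, u4], u3], u2]

The first expression, normalized: -[[[u1, u2], u3], u4] + [[[u1, u2], u4], u3] + [[[u1, u3], u4], u2] - [[[u1, u4], u3], u2]
The second expression, normalized: [[[u1, u2], u3], u4] - [[[u1, u2], u4], u3] - [[[u1, u3], u4], u2] + [[[u1, u4], u3], u2]
They disagree, so not equal.


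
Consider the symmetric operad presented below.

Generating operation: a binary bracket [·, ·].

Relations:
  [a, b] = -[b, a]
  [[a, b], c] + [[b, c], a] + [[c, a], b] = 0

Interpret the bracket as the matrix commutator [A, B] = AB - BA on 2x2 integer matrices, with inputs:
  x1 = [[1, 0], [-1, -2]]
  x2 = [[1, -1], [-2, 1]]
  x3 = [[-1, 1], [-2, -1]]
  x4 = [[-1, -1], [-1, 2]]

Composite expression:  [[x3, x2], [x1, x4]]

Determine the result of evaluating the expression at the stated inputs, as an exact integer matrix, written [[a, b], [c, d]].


[[0, 24], [48, 0]]


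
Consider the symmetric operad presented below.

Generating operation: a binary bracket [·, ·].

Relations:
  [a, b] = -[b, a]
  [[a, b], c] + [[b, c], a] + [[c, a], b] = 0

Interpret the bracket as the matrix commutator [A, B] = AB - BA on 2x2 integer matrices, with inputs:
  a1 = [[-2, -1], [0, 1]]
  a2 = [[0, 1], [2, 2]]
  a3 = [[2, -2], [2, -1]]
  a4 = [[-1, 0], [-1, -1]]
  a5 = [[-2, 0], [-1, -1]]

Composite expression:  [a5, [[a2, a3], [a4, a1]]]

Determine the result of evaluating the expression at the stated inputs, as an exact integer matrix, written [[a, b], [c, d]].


[[2, -2], [-62, -2]]

[a2, a3] = [[6, 1], [10, -6]]
[a4, a1] = [[-1, 0], [3, 1]]
[[a2, a3], [a4, a1]] = [[3, 2], [-56, -3]]
[a5, [[a2, a3], [a4, a1]]] = [[2, -2], [-62, -2]]


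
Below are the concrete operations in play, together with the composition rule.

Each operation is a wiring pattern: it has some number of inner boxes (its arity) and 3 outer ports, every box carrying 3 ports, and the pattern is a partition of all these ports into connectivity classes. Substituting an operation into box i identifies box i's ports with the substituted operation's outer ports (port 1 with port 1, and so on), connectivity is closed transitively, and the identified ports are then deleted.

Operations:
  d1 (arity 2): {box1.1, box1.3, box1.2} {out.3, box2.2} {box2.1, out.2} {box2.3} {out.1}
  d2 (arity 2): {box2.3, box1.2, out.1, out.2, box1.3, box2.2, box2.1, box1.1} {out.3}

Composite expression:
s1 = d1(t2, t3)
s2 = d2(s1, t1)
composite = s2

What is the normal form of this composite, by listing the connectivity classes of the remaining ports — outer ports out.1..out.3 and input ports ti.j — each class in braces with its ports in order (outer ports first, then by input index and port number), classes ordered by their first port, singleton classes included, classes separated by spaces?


{out.1, out.2, t1.1, t1.2, t1.3, t3.1, t3.2} {out.3} {t2.1, t2.2, t2.3} {t3.3}

After gluing at d2, chains via deleted ports link the t-ports.
d1 over (t2, t3) gives {out.1} {out.2, t3.1} {out.3, t3.2} {t2.1, t2.2, t2.3} {t3.3}, out.j being that stage's outer ports
d2 over (t2, t3, t1) gives {out.1, out.2, t1.1, t1.2, t1.3, t3.1, t3.2} {out.3} {t2.1, t2.2, t2.3} {t3.3}, out.j being that stage's outer ports


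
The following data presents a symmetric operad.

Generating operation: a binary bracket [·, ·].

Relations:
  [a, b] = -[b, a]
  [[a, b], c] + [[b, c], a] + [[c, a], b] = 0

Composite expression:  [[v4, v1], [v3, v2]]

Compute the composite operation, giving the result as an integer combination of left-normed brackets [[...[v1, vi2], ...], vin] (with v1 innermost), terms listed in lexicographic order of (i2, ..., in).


[[[v1, v4], v2], v3] - [[[v1, v4], v3], v2]

A multilinear Lie element is pinned by v1-initial words (v1 innermost).
Composite bracket: [[v4, v1], [v3, v2]]
Each bracket splits as ab - ba, giving 8 signed words (2^3 = 8).
Collect the words opening with v1:
  v1v4v2v3 (sign +1) contributes +[[[v1, v4], v2], v3]
  v1v4v3v2 (sign -1) contributes -[[[v1, v4], v3], v2]


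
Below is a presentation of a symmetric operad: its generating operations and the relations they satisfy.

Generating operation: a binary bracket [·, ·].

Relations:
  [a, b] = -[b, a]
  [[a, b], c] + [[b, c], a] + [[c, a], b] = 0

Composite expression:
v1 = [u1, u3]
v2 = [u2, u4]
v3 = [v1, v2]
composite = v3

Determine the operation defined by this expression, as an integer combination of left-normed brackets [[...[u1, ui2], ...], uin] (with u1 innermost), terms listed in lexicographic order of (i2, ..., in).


[[[u1, u3], u2], u4] - [[[u1, u3], u4], u2]

Left-normed coefficients sit on the u1-initial expansion words.
Composite bracket: [[u1, u3], [u2, u4]]
The bracket unfolds into 8 signed words via [a, b] = ab - ba (2^3 = 8).
Coefficients come from the u1-initial words:
  word u1u3u2u4 has sign +1, contributing +[[[u1, u3], u2], u4]
  word u1u3u4u2 has sign -1, contributing -[[[u1, u3], u4], u2]


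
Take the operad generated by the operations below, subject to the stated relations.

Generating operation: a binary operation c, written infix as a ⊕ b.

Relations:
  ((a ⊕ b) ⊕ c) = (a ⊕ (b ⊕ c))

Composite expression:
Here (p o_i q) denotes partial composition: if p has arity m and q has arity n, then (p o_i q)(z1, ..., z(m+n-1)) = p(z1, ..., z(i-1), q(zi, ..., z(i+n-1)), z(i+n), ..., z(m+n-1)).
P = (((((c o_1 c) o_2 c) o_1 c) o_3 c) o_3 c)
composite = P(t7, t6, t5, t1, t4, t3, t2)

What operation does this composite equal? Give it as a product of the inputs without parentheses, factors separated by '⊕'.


t7 ⊕ t6 ⊕ t5 ⊕ t1 ⊕ t4 ⊕ t3 ⊕ t2

Key point: c is associative — brackets drop, the t-order remains.
(t7 ⊕ t6) unparenthesizes to t7 ⊕ t6
(t5 ⊕ t1) unparenthesizes to t5 ⊕ t1
((t5 ⊕ t1) ⊕ t4) unparenthesizes to t5 ⊕ t1 ⊕ t4
(((t5 ⊕ t1) ⊕ t4) ⊕ t3) unparenthesizes to t5 ⊕ t1 ⊕ t4 ⊕ t3
((t7 ⊕ t6) ⊕ (((t5 ⊕ t1) ⊕ t4) ⊕ t3)) unparenthesizes to t7 ⊕ t6 ⊕ t5 ⊕ t1 ⊕ t4 ⊕ t3
(((t7 ⊕ t6) ⊕ (((t5 ⊕ t1) ⊕ t4) ⊕ t3)) ⊕ t2) unparenthesizes to t7 ⊕ t6 ⊕ t5 ⊕ t1 ⊕ t4 ⊕ t3 ⊕ t2


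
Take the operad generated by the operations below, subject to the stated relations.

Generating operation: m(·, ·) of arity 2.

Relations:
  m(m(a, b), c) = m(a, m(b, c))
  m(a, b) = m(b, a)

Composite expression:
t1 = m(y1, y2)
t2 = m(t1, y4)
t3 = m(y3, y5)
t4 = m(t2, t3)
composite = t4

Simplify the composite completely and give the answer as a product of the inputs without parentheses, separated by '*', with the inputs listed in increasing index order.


y1 * y2 * y3 * y4 * y5

Shape and order are irrelevant to m; the y-input set decides.
m(y1, y2) spells out as y1 * y2
m(m(y1, y2), y4) spells out as y1 * y2 * y4
m(y3, y5) spells out as y3 * y5
m(m(m(y1, y2), y4), m(y3, y5)) spells out as y1 * y2 * y4 * y3 * y5
the factors in increasing index order: y1 * y2 * y3 * y4 * y5


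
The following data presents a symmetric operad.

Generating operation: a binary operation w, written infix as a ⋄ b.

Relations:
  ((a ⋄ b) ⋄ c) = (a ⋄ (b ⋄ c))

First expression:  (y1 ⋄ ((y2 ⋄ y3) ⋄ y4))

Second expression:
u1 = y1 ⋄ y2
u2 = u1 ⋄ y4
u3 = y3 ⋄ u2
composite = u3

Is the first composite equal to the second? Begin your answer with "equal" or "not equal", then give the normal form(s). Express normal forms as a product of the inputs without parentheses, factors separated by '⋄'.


The first composite normalizes to y1 ⋄ y2 ⋄ y3 ⋄ y4
The second composite normalizes to y3 ⋄ y1 ⋄ y2 ⋄ y4
They disagree, so not equal.

not equal — first y1 ⋄ y2 ⋄ y3 ⋄ y4, second y3 ⋄ y1 ⋄ y2 ⋄ y4


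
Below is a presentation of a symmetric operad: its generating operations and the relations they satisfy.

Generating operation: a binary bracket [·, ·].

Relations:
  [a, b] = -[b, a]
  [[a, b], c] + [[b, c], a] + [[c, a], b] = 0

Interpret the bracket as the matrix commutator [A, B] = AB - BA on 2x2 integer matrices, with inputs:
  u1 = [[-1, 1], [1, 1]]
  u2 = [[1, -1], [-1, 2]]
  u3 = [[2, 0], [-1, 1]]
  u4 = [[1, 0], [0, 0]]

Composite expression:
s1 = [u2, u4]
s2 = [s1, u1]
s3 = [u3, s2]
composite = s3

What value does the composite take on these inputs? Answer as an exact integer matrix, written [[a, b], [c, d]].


[[2, 2], [-6, -2]]

[u2, u4] = [[0, 1], [-1, 0]]
[[u2, u4], u1] = [[2, 2], [2, -2]]
[u3, [[u2, u4], u1]] = [[2, 2], [-6, -2]]


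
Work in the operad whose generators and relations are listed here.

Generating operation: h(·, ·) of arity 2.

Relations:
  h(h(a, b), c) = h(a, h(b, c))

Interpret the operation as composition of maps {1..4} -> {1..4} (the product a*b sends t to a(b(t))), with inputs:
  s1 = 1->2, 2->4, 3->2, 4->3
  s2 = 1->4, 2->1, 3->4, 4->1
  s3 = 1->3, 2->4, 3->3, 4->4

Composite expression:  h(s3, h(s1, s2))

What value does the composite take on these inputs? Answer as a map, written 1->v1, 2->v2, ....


1->3, 2->4, 3->3, 4->4

h(s1, s2) = 1->3, 2->2, 3->3, 4->2
h(s3, h(s1, s2)) = 1->3, 2->4, 3->3, 4->4


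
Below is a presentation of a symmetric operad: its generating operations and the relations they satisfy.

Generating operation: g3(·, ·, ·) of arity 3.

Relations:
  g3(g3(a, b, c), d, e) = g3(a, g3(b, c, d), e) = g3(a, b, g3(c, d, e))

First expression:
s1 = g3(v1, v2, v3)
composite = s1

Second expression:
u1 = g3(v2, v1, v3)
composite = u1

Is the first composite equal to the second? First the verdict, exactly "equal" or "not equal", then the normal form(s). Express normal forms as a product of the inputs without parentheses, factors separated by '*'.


In normal form, the first expression is v1 * v2 * v3
In normal form, the second expression is v2 * v1 * v3
They disagree, so not equal.

not equal; the first gives v1 * v2 * v3 and the second v2 * v1 * v3


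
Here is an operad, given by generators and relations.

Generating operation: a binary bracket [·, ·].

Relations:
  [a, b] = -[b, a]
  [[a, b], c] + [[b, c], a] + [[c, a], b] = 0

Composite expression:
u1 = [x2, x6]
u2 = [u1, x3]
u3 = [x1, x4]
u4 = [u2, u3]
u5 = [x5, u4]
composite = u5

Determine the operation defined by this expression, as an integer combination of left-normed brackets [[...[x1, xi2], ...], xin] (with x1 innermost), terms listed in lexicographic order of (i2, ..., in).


[[[[[x1, x4], x2], x6], x3], x5] - [[[[[x1, x4], x3], x2], x6], x5] + [[[[[x1, x4], x3], x6], x2], x5] - [[[[[x1, x4], x6], x2], x3], x5]

Antisymmetry and Jacobi reduce to x1-anchored left-normed brackets.
Composite bracket: [x5, [[[x2, x6], x3], [x1, x4]]]
The bracket unfolds into 32 signed words via [a, b] = ab - ba (2^5 = 32).
Collect the words opening with x1:
  sign of x1x4x2x6x3x5 is +1, so it contributes +[[[[[x1, x4], x2], x6], x3], x5]
  sign of x1x4x3x2x6x5 is -1, so it contributes -[[[[[x1, x4], x3], x2], x6], x5]
  sign of x1x4x3x6x2x5 is +1, so it contributes +[[[[[x1, x4], x3], x6], x2], x5]
  sign of x1x4x6x2x3x5 is -1, so it contributes -[[[[[x1, x4], x6], x2], x3], x5]


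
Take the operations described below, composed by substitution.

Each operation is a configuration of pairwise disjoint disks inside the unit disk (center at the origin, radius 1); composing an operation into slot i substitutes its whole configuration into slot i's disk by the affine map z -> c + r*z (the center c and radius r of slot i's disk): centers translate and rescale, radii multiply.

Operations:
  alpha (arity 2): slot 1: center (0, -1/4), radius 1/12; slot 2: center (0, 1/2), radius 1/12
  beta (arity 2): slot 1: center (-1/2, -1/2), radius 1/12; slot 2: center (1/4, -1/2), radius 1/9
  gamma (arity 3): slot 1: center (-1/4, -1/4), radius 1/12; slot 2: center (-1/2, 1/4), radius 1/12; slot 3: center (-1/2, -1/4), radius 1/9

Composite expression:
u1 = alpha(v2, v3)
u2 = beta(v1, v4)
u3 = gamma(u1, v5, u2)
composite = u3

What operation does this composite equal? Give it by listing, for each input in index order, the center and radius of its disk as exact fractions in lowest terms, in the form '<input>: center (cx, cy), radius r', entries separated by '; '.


v1: center (-5/9, -11/36), radius 1/108; v2: center (-1/4, -13/48), radius 1/144; v3: center (-1/4, -5/24), radius 1/144; v4: center (-17/36, -11/36), radius 1/81; v5: center (-1/2, 1/4), radius 1/12

Below gamma, radii multiply path by path; the v-disk centers shift.
tracing v2 down its 2-map path: center (-1/4, -13/48), radius 1/144
tracing v3 down its 2-map path: center (-1/4, -5/24), radius 1/144
tracing v5 down its 1-map path: center (-1/2, 1/4), radius 1/12
tracing v1 down its 2-map path: center (-5/9, -11/36), radius 1/108
tracing v4 down its 2-map path: center (-17/36, -11/36), radius 1/81


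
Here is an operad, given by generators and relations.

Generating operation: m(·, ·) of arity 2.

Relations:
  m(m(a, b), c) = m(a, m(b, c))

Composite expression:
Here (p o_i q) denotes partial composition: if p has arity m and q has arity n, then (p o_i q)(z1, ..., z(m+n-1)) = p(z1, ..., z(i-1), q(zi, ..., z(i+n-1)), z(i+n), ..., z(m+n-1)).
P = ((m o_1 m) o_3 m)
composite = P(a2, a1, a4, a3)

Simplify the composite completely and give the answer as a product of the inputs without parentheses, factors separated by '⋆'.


a2 ⋆ a1 ⋆ a4 ⋆ a3


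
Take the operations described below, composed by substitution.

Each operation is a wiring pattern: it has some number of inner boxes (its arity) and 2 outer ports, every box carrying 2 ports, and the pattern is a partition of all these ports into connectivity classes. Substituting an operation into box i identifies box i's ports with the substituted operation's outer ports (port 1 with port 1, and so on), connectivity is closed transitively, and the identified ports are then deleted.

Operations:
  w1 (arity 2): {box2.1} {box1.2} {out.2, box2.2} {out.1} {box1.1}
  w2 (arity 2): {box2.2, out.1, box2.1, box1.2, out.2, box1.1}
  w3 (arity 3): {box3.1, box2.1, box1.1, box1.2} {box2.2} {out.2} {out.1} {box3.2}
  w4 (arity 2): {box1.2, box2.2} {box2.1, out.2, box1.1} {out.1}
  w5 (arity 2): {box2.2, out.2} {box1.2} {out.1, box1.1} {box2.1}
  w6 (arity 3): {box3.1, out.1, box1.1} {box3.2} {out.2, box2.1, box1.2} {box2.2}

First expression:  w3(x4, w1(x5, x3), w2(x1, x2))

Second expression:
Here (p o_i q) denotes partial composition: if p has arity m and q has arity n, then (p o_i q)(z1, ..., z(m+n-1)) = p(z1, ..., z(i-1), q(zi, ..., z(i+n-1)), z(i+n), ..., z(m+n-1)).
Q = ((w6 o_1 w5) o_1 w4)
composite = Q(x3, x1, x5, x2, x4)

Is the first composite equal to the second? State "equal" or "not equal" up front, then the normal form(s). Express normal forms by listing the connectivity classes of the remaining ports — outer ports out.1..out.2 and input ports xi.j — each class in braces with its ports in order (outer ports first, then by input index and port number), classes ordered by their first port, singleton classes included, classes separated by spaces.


not equal; first: {out.1} {out.2} {x1.1, x1.2, x2.1, x2.2, x4.1, x4.2} {x3.1} {x3.2} {x5.1} {x5.2}; second: {out.1, x4.1} {out.2, x2.1, x5.2} {x1.1, x3.1} {x1.2, x3.2} {x2.2} {x4.2} {x5.1}

Reducing the first expression gives {out.1} {out.2} {x1.1, x1.2, x2.1, x2.2, x4.1, x4.2} {x3.1} {x3.2} {x5.1} {x5.2}
Reducing the second expression gives {out.1, x4.1} {out.2, x2.1, x5.2} {x1.1, x3.1} {x1.2, x3.2} {x2.2} {x4.2} {x5.1}
They disagree, so not equal.


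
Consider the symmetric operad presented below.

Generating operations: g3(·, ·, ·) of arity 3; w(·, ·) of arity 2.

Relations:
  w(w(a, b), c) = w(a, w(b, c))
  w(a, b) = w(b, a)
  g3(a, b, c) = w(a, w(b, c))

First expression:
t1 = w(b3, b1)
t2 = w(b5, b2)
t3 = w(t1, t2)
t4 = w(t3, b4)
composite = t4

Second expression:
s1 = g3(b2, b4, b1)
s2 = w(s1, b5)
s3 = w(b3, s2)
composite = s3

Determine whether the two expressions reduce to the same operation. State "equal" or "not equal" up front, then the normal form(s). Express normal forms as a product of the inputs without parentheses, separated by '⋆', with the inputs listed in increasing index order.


equal: each reduces to b1 ⋆ b2 ⋆ b3 ⋆ b4 ⋆ b5

The first expression reduces to b1 ⋆ b2 ⋆ b3 ⋆ b4 ⋆ b5
The second expression reduces to b1 ⋆ b2 ⋆ b3 ⋆ b4 ⋆ b5
The normal forms match — equal.


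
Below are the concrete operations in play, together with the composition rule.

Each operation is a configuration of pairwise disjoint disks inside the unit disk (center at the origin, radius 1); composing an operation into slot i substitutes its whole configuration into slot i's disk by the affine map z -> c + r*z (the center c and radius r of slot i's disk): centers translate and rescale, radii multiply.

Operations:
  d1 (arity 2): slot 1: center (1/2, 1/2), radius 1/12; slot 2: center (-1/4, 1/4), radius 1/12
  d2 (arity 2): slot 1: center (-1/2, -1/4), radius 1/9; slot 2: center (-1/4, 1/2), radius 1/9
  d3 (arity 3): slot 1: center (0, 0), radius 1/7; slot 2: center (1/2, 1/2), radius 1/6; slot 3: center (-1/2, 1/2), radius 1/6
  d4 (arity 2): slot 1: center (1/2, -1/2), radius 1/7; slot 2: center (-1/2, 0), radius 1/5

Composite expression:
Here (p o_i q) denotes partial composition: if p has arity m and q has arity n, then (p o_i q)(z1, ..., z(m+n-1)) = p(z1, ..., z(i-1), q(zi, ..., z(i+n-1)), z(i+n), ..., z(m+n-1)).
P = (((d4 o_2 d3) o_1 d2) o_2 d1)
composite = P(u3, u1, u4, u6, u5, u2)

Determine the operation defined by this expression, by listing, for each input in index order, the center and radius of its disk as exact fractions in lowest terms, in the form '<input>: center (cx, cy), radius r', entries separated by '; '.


u1: center (17/36, -53/126), radius 1/756; u2: center (-3/5, 1/10), radius 1/30; u3: center (3/7, -15/28), radius 1/63; u4: center (29/63, -107/252), radius 1/756; u5: center (-2/5, 1/10), radius 1/30; u6: center (-1/2, 0), radius 1/35

Nesting under d4 composes maps z -> c + r*z down each u-path.
input u3: composing its 2 substitution steps yields center (3/7, -15/28), radius 1/63
input u1: composing its 3 substitution steps yields center (17/36, -53/126), radius 1/756
input u4: composing its 3 substitution steps yields center (29/63, -107/252), radius 1/756
input u6: composing its 2 substitution steps yields center (-1/2, 0), radius 1/35
input u5: composing its 2 substitution steps yields center (-2/5, 1/10), radius 1/30
input u2: composing its 2 substitution steps yields center (-3/5, 1/10), radius 1/30


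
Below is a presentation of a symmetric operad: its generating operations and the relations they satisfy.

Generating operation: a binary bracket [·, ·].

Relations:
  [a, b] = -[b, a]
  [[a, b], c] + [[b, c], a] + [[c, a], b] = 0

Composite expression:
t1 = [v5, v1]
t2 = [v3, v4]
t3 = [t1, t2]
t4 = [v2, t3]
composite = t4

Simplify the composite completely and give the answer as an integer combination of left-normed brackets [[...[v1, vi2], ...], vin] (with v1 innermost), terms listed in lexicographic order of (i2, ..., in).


[[[[v1, v5], v3], v4], v2] - [[[[v1, v5], v4], v3], v2]


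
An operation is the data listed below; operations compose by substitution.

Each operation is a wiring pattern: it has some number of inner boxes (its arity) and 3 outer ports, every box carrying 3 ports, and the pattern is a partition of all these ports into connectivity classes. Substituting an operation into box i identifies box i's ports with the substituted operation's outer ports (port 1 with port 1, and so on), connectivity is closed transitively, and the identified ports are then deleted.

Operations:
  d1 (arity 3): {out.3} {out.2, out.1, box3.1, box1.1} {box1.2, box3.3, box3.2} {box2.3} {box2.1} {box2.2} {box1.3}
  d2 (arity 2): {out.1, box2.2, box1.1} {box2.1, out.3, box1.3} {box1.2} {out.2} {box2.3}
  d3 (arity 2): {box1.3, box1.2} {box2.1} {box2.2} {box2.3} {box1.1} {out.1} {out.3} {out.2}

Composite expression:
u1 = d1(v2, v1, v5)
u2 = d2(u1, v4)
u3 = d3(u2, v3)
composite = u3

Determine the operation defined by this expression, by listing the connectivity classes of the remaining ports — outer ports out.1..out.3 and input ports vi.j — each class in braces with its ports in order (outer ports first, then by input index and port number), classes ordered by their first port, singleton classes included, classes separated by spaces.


{out.1} {out.2} {out.3} {v1.1} {v1.2} {v1.3} {v2.1, v4.2, v5.1} {v2.2, v5.2, v5.3} {v2.3} {v3.1} {v3.2} {v3.3} {v4.1} {v4.3}

Reachability decides: close wires over d3-identified ports.
the subtree at d1 composes to {out.1, out.2, v2.1, v5.1} {out.3} {v1.1} {v1.2} {v1.3} {v2.2, v5.2, v5.3} {v2.3} on (v2, v1, v5); out.j = own outer ports
the subtree at d2 composes to {out.1, v2.1, v4.2, v5.1} {out.2} {out.3, v4.1} {v1.1} {v1.2} {v1.3} {v2.2, v5.2, v5.3} {v2.3} {v4.3} on (v2, v1, v5, v4); out.j = own outer ports
the subtree at d3 composes to {out.1} {out.2} {out.3} {v1.1} {v1.2} {v1.3} {v2.1, v4.2, v5.1} {v2.2, v5.2, v5.3} {v2.3} {v3.1} {v3.2} {v3.3} {v4.1} {v4.3} on (v2, v1, v5, v4, v3); out.j = own outer ports
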